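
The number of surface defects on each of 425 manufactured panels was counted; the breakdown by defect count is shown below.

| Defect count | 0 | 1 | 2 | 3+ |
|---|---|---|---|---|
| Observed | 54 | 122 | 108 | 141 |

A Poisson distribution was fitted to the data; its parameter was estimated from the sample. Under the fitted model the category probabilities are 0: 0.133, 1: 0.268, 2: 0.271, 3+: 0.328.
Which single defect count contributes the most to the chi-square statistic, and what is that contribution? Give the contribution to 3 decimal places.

Expected counts E_i = n·p_i: 425×0.133 = 56.525, 425×0.268 = 113.9, 425×0.271 = 115.175, 425×0.328 = 139.4.
χ² = (54−56.525)²/56.525 + (122−113.9)²/113.9 + (108−115.175)²/115.175 + (141−139.4)²/139.4
   = 0.1128 + 0.5760 + 0.4470 + 0.0184
The largest term is for 1: 0.576.

1, 0.576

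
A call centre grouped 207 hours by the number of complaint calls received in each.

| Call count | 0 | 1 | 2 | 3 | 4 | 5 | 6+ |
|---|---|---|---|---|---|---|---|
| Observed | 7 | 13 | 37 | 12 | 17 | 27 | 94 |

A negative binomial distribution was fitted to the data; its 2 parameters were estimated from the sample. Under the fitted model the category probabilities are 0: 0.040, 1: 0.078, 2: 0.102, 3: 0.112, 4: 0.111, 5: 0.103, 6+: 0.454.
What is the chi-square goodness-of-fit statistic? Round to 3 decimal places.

21.226

Expected counts E_i = n·p_i: 207×0.040 = 8.28, 207×0.078 = 16.146, 207×0.102 = 21.114, 207×0.112 = 23.184, 207×0.111 = 22.977, 207×0.103 = 21.321, 207×0.454 = 93.978.
χ² = (7−8.28)²/8.28 + (13−16.146)²/16.146 + (37−21.114)²/21.114 + (12−23.184)²/23.184 + (17−22.977)²/22.977 + (27−21.321)²/21.321 + (94−93.978)²/93.978
   = 0.1979 + 0.6130 + 11.9525 + 5.3952 + 1.5548 + 1.5126 + 0.0000
Sum = 21.226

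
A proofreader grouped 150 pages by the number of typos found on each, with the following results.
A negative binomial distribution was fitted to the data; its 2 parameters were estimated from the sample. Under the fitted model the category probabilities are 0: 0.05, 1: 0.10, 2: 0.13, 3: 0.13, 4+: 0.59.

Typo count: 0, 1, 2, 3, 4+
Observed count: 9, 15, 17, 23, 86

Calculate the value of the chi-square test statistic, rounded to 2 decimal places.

Expected counts E_i = n·p_i: 150×0.05 = 7.5, 150×0.10 = 15, 150×0.13 = 19.5, 150×0.13 = 19.5, 150×0.59 = 88.5.
0: (9 − 7.5)²/7.5 = 2.25/7.5 = 0.300
1: (15 − 15)²/15 = 0/15 = 0.000
2: (17 − 19.5)²/19.5 = 6.25/19.5 = 0.321
3: (23 − 19.5)²/19.5 = 12.25/19.5 = 0.628
4+: (86 − 88.5)²/88.5 = 6.25/88.5 = 0.071
Sum = 1.32

1.32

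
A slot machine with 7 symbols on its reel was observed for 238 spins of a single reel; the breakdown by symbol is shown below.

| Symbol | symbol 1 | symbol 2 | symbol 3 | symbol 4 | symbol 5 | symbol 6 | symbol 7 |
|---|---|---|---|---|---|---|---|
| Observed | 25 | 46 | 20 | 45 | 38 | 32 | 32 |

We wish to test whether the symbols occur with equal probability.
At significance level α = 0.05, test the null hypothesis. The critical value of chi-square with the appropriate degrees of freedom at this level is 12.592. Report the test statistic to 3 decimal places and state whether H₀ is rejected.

Expected count for each of the 7 categories: 238/7 = 34.
χ² = (25−34)²/34 + (46−34)²/34 + (20−34)²/34 + (45−34)²/34 + (38−34)²/34 + (32−34)²/34 + (32−34)²/34
   = 2.3824 + 4.2353 + 5.7647 + 3.5588 + 0.4706 + 0.1176 + 0.1176
Sum = 16.647
df = 6. Since 16.647 > 12.592, we reject H₀.

16.647; reject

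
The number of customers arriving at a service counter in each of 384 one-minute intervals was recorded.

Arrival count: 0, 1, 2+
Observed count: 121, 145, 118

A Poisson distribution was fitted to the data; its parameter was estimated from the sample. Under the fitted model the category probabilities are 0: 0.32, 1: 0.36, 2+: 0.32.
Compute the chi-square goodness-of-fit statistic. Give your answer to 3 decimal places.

0.553

Expected counts E_i = n·p_i: 384×0.32 = 122.88, 384×0.36 = 138.24, 384×0.32 = 122.88.
0: (121 − 122.88)²/122.88 = 3.5344/122.88 = 0.0288
1: (145 − 138.24)²/138.24 = 45.6976/138.24 = 0.3306
2+: (118 − 122.88)²/122.88 = 23.8144/122.88 = 0.1938
Sum = 0.553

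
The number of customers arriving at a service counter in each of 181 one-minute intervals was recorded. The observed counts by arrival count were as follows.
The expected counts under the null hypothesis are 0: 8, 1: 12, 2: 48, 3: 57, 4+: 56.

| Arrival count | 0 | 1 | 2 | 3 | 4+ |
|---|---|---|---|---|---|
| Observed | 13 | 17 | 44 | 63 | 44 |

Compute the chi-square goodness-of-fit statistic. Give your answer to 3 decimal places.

0: (13 − 8)²/8 = 25/8 = 3.1250
1: (17 − 12)²/12 = 25/12 = 2.0833
2: (44 − 48)²/48 = 16/48 = 0.3333
3: (63 − 57)²/57 = 36/57 = 0.6316
4+: (44 − 56)²/56 = 144/56 = 2.5714
Sum = 8.745

8.745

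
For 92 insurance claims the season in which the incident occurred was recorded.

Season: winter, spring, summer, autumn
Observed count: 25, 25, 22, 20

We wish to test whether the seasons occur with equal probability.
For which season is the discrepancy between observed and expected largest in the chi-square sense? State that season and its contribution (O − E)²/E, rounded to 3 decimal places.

autumn, 0.391

Expected count for each of the 4 categories: 92/4 = 23.
χ² = (25−23)²/23 + (25−23)²/23 + (22−23)²/23 + (20−23)²/23
   = 0.1739 + 0.1739 + 0.0435 + 0.3913
The largest term is for autumn: 0.391.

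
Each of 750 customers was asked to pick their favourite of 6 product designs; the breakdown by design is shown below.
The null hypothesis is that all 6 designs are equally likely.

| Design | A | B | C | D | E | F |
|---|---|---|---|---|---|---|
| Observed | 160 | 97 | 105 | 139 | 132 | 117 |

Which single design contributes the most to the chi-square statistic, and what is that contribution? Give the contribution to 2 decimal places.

A, 9.80

Under H₀ each category has probability 1/6, so each expected count is 750/6 = 125.
χ² = (160−125)²/125 + (97−125)²/125 + (105−125)²/125 + (139−125)²/125 + (132−125)²/125 + (117−125)²/125
   = 9.800 + 6.272 + 3.200 + 1.568 + 0.392 + 0.512
The largest term is for A: 9.80.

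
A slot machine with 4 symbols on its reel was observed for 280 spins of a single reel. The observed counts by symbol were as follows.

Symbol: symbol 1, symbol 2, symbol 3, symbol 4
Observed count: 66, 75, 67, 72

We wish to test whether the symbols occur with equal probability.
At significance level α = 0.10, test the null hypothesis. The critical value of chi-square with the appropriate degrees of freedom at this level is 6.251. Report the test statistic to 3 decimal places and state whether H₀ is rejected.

0.771; do not reject

Expected count for each of the 4 categories: 280/4 = 70.
symbol 1: (66 − 70)²/70 = 16/70 = 0.2286
symbol 2: (75 − 70)²/70 = 25/70 = 0.3571
symbol 3: (67 − 70)²/70 = 9/70 = 0.1286
symbol 4: (72 − 70)²/70 = 4/70 = 0.0571
Sum = 0.771
df = 3. Since 0.771 < 6.251, we do not reject H₀.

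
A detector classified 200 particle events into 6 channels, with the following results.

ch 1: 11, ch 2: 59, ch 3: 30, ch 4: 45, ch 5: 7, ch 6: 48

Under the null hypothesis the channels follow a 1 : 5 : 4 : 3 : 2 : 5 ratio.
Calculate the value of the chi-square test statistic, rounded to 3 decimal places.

Ratio total = 20. Expected counts: 200×1/20 = 10, 200×5/20 = 50, 200×4/20 = 40, 200×3/20 = 30, 200×2/20 = 20, 200×5/20 = 50.
χ² = (11−10)²/10 + (59−50)²/50 + (30−40)²/40 + (45−30)²/30 + (7−20)²/20 + (48−50)²/50
   = 0.1000 + 1.6200 + 2.5000 + 7.5000 + 8.4500 + 0.0800
Sum = 20.250

20.250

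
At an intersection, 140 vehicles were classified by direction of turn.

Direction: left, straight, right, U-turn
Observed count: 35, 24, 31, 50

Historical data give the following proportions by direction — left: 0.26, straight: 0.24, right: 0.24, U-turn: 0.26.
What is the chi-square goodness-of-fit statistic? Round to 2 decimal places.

8.08

Expected counts E_i = n·p_i: 140×0.26 = 36.4, 140×0.24 = 33.6, 140×0.24 = 33.6, 140×0.26 = 36.4.
χ² = (35−36.4)²/36.4 + (24−33.6)²/33.6 + (31−33.6)²/33.6 + (50−36.4)²/36.4
   = 0.054 + 2.743 + 0.201 + 5.081
Sum = 8.08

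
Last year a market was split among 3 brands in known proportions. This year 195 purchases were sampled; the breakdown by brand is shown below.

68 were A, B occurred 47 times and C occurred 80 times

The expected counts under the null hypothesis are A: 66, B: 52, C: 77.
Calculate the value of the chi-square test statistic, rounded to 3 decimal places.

0.658

χ² = (68−66)²/66 + (47−52)²/52 + (80−77)²/77
   = 0.0606 + 0.4808 + 0.1169
Sum = 0.658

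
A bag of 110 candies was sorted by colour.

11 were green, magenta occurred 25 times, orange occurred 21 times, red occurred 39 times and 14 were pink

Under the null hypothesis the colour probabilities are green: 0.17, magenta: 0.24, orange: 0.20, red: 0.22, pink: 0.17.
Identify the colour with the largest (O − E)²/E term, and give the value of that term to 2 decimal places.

Expected counts E_i = n·p_i: 110×0.17 = 18.7, 110×0.24 = 26.4, 110×0.20 = 22, 110×0.22 = 24.2, 110×0.17 = 18.7.
cat          O        E   (O−E)²/E
green       11     18.7      3.171
magenta     25     26.4      0.074
orange      21       22      0.045
red         39     24.2      9.051
pink        14     18.7      1.181
The largest term is for red: 9.05.

red, 9.05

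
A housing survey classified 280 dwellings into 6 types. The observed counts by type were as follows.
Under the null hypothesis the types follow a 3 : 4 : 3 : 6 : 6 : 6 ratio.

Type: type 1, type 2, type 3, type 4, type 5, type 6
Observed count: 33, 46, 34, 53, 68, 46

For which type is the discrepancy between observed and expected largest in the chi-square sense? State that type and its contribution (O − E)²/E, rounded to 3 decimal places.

type 6, 3.267

Ratio total = 28. Expected counts: 280×3/28 = 30, 280×4/28 = 40, 280×3/28 = 30, 280×6/28 = 60, 280×6/28 = 60, 280×6/28 = 60.
type 1: (33 − 30)²/30 = 9/30 = 0.3000
type 2: (46 − 40)²/40 = 36/40 = 0.9000
type 3: (34 − 30)²/30 = 16/30 = 0.5333
type 4: (53 − 60)²/60 = 49/60 = 0.8167
type 5: (68 − 60)²/60 = 64/60 = 1.0667
type 6: (46 − 60)²/60 = 196/60 = 3.2667
The largest term is for type 6: 3.267.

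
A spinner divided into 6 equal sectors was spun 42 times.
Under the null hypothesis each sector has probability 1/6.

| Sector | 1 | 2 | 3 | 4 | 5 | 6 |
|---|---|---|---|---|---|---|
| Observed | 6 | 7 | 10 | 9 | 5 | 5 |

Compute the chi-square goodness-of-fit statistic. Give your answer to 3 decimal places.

3.143

Under H₀ each category has probability 1/6, so each expected count is 42/6 = 7.
χ² = (6−7)²/7 + (7−7)²/7 + (10−7)²/7 + (9−7)²/7 + (5−7)²/7 + (5−7)²/7
   = 0.1429 + 0.0000 + 1.2857 + 0.5714 + 0.5714 + 0.5714
Sum = 3.143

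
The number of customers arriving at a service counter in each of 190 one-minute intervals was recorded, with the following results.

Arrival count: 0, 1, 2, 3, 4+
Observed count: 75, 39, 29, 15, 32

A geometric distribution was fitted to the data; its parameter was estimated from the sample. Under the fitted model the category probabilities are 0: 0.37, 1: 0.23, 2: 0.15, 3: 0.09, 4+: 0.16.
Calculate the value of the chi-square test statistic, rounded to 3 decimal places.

1.171

Expected counts E_i = n·p_i: 190×0.37 = 70.3, 190×0.23 = 43.7, 190×0.15 = 28.5, 190×0.09 = 17.1, 190×0.16 = 30.4.
χ² = (75−70.3)²/70.3 + (39−43.7)²/43.7 + (29−28.5)²/28.5 + (15−17.1)²/17.1 + (32−30.4)²/30.4
   = 0.3142 + 0.5055 + 0.0088 + 0.2579 + 0.0842
Sum = 1.171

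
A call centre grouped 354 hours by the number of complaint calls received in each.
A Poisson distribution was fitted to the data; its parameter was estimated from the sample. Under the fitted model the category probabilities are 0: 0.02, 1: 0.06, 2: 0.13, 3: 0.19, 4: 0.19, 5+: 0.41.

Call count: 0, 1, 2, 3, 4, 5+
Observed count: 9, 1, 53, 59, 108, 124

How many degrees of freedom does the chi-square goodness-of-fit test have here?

4

There are k = 6 categories and 1 parameter estimated from the data, so df = 6 − 1 − 1 = 4.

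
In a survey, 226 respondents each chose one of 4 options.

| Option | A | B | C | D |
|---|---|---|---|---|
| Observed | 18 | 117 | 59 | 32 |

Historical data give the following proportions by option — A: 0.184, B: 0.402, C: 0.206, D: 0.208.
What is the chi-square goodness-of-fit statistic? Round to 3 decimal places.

29.019

Expected counts E_i = n·p_i: 226×0.184 = 41.584, 226×0.402 = 90.852, 226×0.206 = 46.556, 226×0.208 = 47.008.
cat         O        E   (O−E)²/E
A          18   41.584    13.3755
B         117   90.852     7.5256
C          59   46.556     3.3262
D          32   47.008     4.7915
Sum = 29.019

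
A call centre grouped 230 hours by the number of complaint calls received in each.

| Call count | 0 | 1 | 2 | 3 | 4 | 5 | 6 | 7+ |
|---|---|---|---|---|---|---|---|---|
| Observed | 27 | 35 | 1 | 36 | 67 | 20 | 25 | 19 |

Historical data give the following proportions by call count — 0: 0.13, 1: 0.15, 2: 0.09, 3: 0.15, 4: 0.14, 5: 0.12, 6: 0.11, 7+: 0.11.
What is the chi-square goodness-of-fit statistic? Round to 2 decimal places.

60.38

Expected counts E_i = n·p_i: 230×0.13 = 29.9, 230×0.15 = 34.5, 230×0.09 = 20.7, 230×0.15 = 34.5, 230×0.14 = 32.2, 230×0.12 = 27.6, 230×0.11 = 25.3, 230×0.11 = 25.3.
0: (27 − 29.9)²/29.9 = 8.41/29.9 = 0.281
1: (35 − 34.5)²/34.5 = 0.25/34.5 = 0.007
2: (1 − 20.7)²/20.7 = 388.09/20.7 = 18.748
3: (36 − 34.5)²/34.5 = 2.25/34.5 = 0.065
4: (67 − 32.2)²/32.2 = 1211.04/32.2 = 37.610
5: (20 − 27.6)²/27.6 = 57.76/27.6 = 2.093
6: (25 − 25.3)²/25.3 = 0.09/25.3 = 0.004
7+: (19 − 25.3)²/25.3 = 39.69/25.3 = 1.569
Sum = 60.38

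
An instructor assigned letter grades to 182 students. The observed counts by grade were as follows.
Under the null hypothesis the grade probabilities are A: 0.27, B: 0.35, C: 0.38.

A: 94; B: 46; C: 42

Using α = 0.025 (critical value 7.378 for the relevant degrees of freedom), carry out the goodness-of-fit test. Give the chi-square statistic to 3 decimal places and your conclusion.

Expected counts E_i = n·p_i: 182×0.27 = 49.14, 182×0.35 = 63.7, 182×0.38 = 69.16.
A: (94 − 49.14)²/49.14 = 2012.4196/49.14 = 40.9528
B: (46 − 63.7)²/63.7 = 313.29/63.7 = 4.9182
C: (42 − 69.16)²/69.16 = 737.6656/69.16 = 10.6661
Sum = 56.537
df = 2. Since 56.537 > 7.378, we reject H₀.

56.537; reject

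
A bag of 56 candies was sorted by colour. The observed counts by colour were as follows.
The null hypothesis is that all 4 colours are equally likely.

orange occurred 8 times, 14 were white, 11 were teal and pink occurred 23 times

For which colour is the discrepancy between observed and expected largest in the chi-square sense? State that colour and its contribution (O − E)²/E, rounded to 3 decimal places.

pink, 5.786

Expected count for each of the 4 categories: 56/4 = 14.
orange: (8 − 14)²/14 = 36/14 = 2.5714
white: (14 − 14)²/14 = 0/14 = 0.0000
teal: (11 − 14)²/14 = 9/14 = 0.6429
pink: (23 − 14)²/14 = 81/14 = 5.7857
The largest term is for pink: 5.786.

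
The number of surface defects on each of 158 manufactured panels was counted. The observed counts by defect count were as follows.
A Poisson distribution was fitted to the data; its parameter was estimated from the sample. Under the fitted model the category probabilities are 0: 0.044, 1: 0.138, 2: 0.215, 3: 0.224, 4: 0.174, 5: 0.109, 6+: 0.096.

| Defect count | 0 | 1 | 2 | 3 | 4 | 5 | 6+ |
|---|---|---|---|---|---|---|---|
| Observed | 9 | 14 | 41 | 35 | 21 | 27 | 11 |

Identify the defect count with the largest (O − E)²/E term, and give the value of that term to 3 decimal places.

Expected counts E_i = n·p_i: 158×0.044 = 6.952, 158×0.138 = 21.804, 158×0.215 = 33.97, 158×0.224 = 35.392, 158×0.174 = 27.492, 158×0.109 = 17.222, 158×0.096 = 15.168.
χ² = (9−6.952)²/6.952 + (14−21.804)²/21.804 + (41−33.97)²/33.97 + (35−35.392)²/35.392 + (21−27.492)²/27.492 + (27−17.222)²/17.222 + (11−15.168)²/15.168
   = 0.6033 + 2.7932 + 1.4548 + 0.0043 + 1.5330 + 5.5516 + 1.1453
The largest term is for 5: 5.552.

5, 5.552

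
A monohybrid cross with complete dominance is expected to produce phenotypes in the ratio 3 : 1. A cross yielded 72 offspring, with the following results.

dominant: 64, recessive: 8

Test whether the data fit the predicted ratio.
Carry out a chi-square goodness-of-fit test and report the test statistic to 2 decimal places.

7.41

Ratio total = 4. Expected counts: 72×3/4 = 54, 72×1/4 = 18.
cat            O        E   (O−E)²/E
dominant      64       54      1.852
recessive      8       18      5.556
Sum = 7.41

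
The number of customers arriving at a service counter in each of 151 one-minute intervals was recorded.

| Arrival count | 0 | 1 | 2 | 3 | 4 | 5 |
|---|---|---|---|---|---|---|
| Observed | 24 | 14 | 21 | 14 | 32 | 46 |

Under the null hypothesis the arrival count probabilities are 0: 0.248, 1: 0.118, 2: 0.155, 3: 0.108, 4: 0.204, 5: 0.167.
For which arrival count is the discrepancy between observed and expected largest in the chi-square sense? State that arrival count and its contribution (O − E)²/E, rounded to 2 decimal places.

5, 17.13

Expected counts E_i = n·p_i: 151×0.248 = 37.448, 151×0.118 = 17.818, 151×0.155 = 23.405, 151×0.108 = 16.308, 151×0.204 = 30.804, 151×0.167 = 25.217.
0: (24 − 37.448)²/37.448 = 180.848704/37.448 = 4.829
1: (14 − 17.818)²/17.818 = 14.577124/17.818 = 0.818
2: (21 − 23.405)²/23.405 = 5.784025/23.405 = 0.247
3: (14 − 16.308)²/16.308 = 5.326864/16.308 = 0.327
4: (32 − 30.804)²/30.804 = 1.430416/30.804 = 0.046
5: (46 − 25.217)²/25.217 = 431.933089/25.217 = 17.129
The largest term is for 5: 17.13.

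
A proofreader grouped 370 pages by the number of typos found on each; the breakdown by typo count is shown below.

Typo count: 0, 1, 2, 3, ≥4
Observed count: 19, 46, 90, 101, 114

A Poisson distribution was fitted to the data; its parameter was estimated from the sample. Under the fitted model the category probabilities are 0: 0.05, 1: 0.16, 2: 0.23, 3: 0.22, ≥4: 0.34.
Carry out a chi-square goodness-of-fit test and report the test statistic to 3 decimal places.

9.065

Expected counts E_i = n·p_i: 370×0.05 = 18.5, 370×0.16 = 59.2, 370×0.23 = 85.1, 370×0.22 = 81.4, 370×0.34 = 125.8.
cat         O        E   (O−E)²/E
0          19     18.5     0.0135
1          46     59.2     2.9432
2          90     85.1     0.2821
3         101     81.4     4.7194
≥4        114    125.8     1.1068
Sum = 9.065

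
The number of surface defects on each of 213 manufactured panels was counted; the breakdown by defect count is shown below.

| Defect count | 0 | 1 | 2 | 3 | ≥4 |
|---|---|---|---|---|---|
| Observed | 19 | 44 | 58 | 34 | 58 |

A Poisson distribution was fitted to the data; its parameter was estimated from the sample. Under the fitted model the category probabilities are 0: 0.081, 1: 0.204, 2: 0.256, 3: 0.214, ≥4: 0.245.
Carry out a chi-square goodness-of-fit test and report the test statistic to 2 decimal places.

4.00

Expected counts E_i = n·p_i: 213×0.081 = 17.253, 213×0.204 = 43.452, 213×0.256 = 54.528, 213×0.214 = 45.582, 213×0.245 = 52.185.
cat         O        E   (O−E)²/E
0          19   17.253      0.177
1          44   43.452      0.007
2          58   54.528      0.221
3          34   45.582      2.943
≥4         58   52.185      0.648
Sum = 4.00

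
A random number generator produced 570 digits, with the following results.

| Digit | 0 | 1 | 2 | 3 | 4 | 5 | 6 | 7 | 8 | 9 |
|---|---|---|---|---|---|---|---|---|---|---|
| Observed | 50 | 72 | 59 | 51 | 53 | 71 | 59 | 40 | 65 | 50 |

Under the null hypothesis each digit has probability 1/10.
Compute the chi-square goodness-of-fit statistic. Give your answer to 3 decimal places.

16.351

Under H₀ each category has probability 1/10, so each expected count is 570/10 = 57.
0: (50 − 57)²/57 = 49/57 = 0.8596
1: (72 − 57)²/57 = 225/57 = 3.9474
2: (59 − 57)²/57 = 4/57 = 0.0702
3: (51 − 57)²/57 = 36/57 = 0.6316
4: (53 − 57)²/57 = 16/57 = 0.2807
5: (71 − 57)²/57 = 196/57 = 3.4386
6: (59 − 57)²/57 = 4/57 = 0.0702
7: (40 − 57)²/57 = 289/57 = 5.0702
8: (65 − 57)²/57 = 64/57 = 1.1228
9: (50 − 57)²/57 = 49/57 = 0.8596
Sum = 16.351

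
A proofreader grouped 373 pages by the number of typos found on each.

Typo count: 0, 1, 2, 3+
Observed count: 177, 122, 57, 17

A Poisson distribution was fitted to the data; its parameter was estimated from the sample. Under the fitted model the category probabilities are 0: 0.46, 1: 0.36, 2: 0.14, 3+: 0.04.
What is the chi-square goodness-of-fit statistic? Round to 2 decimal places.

2.02

Expected counts E_i = n·p_i: 373×0.46 = 171.58, 373×0.36 = 134.28, 373×0.14 = 52.22, 373×0.04 = 14.92.
cat         O        E   (O−E)²/E
0         177   171.58      0.171
1         122   134.28      1.123
2          57    52.22      0.438
3+         17    14.92      0.290
Sum = 2.02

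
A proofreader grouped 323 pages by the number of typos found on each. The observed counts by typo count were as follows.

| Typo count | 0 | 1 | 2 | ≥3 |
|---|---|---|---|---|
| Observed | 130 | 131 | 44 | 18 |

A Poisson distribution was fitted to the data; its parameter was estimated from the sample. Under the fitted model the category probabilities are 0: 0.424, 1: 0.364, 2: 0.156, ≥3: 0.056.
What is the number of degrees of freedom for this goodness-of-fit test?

There are k = 4 categories and 1 parameter estimated from the data, so df = 4 − 1 − 1 = 2.

2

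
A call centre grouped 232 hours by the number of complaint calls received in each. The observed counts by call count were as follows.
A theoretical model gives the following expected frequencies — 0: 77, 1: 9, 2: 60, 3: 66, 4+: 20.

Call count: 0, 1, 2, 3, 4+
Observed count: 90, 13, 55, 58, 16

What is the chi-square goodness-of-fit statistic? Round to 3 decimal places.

6.159

cat         O        E   (O−E)²/E
0          90       77     2.1948
1          13        9     1.7778
2          55       60     0.4167
3          58       66     0.9697
4+         16       20     0.8000
Sum = 6.159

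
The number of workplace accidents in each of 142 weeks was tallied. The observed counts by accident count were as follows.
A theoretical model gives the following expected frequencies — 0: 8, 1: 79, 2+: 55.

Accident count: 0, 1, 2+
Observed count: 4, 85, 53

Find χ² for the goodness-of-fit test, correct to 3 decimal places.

0: (4 − 8)²/8 = 16/8 = 2.0000
1: (85 − 79)²/79 = 36/79 = 0.4557
2+: (53 − 55)²/55 = 4/55 = 0.0727
Sum = 2.528

2.528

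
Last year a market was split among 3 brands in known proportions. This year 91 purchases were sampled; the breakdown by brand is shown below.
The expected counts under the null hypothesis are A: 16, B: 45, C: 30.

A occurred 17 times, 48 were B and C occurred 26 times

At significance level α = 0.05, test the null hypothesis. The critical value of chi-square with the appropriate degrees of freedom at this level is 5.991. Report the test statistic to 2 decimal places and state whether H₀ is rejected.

A: (17 − 16)²/16 = 1/16 = 0.063
B: (48 − 45)²/45 = 9/45 = 0.200
C: (26 − 30)²/30 = 16/30 = 0.533
Sum = 0.80
df = 2. Since 0.80 < 5.991, we do not reject H₀.

0.80; do not reject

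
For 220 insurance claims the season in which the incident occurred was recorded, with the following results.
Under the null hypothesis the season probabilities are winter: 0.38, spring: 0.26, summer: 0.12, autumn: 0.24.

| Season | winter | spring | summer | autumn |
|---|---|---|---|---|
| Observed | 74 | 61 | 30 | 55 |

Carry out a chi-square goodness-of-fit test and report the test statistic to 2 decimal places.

Expected counts E_i = n·p_i: 220×0.38 = 83.6, 220×0.26 = 57.2, 220×0.12 = 26.4, 220×0.24 = 52.8.
cat         O        E   (O−E)²/E
winter     74     83.6      1.102
spring     61     57.2      0.252
summer     30     26.4      0.491
autumn     55     52.8      0.092
Sum = 1.94

1.94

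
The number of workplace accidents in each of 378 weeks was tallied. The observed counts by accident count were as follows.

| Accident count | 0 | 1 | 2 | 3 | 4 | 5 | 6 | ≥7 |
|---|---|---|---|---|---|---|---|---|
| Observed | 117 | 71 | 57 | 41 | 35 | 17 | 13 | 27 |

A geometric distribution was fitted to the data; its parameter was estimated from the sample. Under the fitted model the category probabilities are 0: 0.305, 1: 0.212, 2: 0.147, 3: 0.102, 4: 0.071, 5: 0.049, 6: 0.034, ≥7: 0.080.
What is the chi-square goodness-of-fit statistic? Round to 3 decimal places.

4.215

Expected counts E_i = n·p_i: 378×0.305 = 115.29, 378×0.212 = 80.136, 378×0.147 = 55.566, 378×0.102 = 38.556, 378×0.071 = 26.838, 378×0.049 = 18.522, 378×0.034 = 12.852, 378×0.080 = 30.24.
χ² = (117−115.29)²/115.29 + (71−80.136)²/80.136 + (57−55.566)²/55.566 + (41−38.556)²/38.556 + (35−26.838)²/26.838 + (17−18.522)²/18.522 + (13−12.852)²/12.852 + (27−30.24)²/30.24
   = 0.0254 + 1.0416 + 0.0370 + 0.1549 + 2.4822 + 0.1251 + 0.0017 + 0.3471
Sum = 4.215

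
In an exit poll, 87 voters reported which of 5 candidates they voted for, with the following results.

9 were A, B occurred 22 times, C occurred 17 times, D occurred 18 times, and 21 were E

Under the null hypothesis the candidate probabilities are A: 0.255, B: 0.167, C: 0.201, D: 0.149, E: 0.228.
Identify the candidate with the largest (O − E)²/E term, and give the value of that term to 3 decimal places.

A, 7.836

Expected counts E_i = n·p_i: 87×0.255 = 22.185, 87×0.167 = 14.529, 87×0.201 = 17.487, 87×0.149 = 12.963, 87×0.228 = 19.836.
A: (9 − 22.185)²/22.185 = 173.844225/22.185 = 7.8361
B: (22 − 14.529)²/14.529 = 55.815841/14.529 = 3.8417
C: (17 − 17.487)²/17.487 = 0.237169/17.487 = 0.0136
D: (18 − 12.963)²/12.963 = 25.371369/12.963 = 1.9572
E: (21 − 19.836)²/19.836 = 1.354896/19.836 = 0.0683
The largest term is for A: 7.836.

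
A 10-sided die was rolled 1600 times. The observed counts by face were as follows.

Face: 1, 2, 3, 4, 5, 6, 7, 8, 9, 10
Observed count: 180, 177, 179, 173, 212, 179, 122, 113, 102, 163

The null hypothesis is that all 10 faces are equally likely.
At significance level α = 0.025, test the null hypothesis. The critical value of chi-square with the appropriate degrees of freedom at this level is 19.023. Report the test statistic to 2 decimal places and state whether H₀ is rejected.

70.69; reject

Expected count for each of the 10 categories: 1600/10 = 160.
χ² = (180−160)²/160 + (177−160)²/160 + (179−160)²/160 + (173−160)²/160 + (212−160)²/160 + (179−160)²/160 + (122−160)²/160 + (113−160)²/160 + (102−160)²/160 + (163−160)²/160
   = 2.500 + 1.806 + 2.256 + 1.056 + 16.900 + 2.256 + 9.025 + 13.806 + 21.025 + 0.056
Sum = 70.69
df = 9. Since 70.69 > 19.023, we reject H₀.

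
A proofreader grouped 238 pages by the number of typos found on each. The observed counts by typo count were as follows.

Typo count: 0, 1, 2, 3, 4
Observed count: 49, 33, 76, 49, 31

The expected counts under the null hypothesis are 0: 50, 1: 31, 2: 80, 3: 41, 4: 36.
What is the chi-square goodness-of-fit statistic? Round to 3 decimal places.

χ² = (49−50)²/50 + (33−31)²/31 + (76−80)²/80 + (49−41)²/41 + (31−36)²/36
   = 0.0200 + 0.1290 + 0.2000 + 1.5610 + 0.6944
Sum = 2.604

2.604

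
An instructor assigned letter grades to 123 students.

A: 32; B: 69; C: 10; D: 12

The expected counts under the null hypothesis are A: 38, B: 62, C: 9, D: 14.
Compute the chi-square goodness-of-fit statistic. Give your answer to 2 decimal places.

A: (32 − 38)²/38 = 36/38 = 0.947
B: (69 − 62)²/62 = 49/62 = 0.790
C: (10 − 9)²/9 = 1/9 = 0.111
D: (12 − 14)²/14 = 4/14 = 0.286
Sum = 2.13

2.13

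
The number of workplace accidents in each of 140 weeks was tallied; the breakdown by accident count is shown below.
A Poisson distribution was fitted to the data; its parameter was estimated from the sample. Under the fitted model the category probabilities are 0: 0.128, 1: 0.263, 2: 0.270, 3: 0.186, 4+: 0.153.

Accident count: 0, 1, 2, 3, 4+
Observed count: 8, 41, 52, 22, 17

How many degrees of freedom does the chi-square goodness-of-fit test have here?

3

There are k = 5 categories and 1 parameter estimated from the data, so df = 5 − 1 − 1 = 3.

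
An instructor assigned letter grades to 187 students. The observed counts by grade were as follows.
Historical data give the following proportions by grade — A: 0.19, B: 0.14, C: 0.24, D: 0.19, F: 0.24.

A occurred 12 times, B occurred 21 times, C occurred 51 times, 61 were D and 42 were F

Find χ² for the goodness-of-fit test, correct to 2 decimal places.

35.89

Expected counts E_i = n·p_i: 187×0.19 = 35.53, 187×0.14 = 26.18, 187×0.24 = 44.88, 187×0.19 = 35.53, 187×0.24 = 44.88.
cat         O        E   (O−E)²/E
A          12    35.53     15.583
B          21    26.18      1.025
C          51    44.88      0.835
D          61    35.53     18.258
F          42    44.88      0.185
Sum = 35.89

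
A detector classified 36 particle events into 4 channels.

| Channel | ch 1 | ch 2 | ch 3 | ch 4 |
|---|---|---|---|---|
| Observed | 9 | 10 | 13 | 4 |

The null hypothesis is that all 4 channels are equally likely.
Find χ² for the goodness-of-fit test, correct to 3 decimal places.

4.667

Expected count for each of the 4 categories: 36/4 = 9.
cat         O        E   (O−E)²/E
ch 1        9        9     0.0000
ch 2       10        9     0.1111
ch 3       13        9     1.7778
ch 4        4        9     2.7778
Sum = 4.667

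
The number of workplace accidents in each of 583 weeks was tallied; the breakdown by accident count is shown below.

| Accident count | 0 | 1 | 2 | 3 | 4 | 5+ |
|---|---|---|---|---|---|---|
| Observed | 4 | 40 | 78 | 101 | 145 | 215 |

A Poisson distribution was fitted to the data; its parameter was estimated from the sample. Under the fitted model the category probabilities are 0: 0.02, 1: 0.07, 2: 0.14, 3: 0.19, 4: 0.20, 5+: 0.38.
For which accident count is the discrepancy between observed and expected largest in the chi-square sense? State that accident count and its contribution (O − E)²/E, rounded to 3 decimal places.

4, 6.917

Expected counts E_i = n·p_i: 583×0.02 = 11.66, 583×0.07 = 40.81, 583×0.14 = 81.62, 583×0.19 = 110.77, 583×0.20 = 116.6, 583×0.38 = 221.54.
0: (4 − 11.66)²/11.66 = 58.6756/11.66 = 5.0322
1: (40 − 40.81)²/40.81 = 0.6561/40.81 = 0.0161
2: (78 − 81.62)²/81.62 = 13.1044/81.62 = 0.1606
3: (101 − 110.77)²/110.77 = 95.4529/110.77 = 0.8617
4: (145 − 116.6)²/116.6 = 806.56/116.6 = 6.9173
5+: (215 − 221.54)²/221.54 = 42.7716/221.54 = 0.1931
The largest term is for 4: 6.917.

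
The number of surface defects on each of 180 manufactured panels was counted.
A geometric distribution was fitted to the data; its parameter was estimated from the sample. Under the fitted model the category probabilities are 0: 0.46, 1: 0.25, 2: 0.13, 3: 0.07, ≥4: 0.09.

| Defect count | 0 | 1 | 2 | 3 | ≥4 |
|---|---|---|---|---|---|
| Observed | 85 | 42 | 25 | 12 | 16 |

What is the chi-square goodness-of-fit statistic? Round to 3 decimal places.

0.399

Expected counts E_i = n·p_i: 180×0.46 = 82.8, 180×0.25 = 45, 180×0.13 = 23.4, 180×0.07 = 12.6, 180×0.09 = 16.2.
0: (85 − 82.8)²/82.8 = 4.84/82.8 = 0.0585
1: (42 − 45)²/45 = 9/45 = 0.2000
2: (25 − 23.4)²/23.4 = 2.56/23.4 = 0.1094
3: (12 − 12.6)²/12.6 = 0.36/12.6 = 0.0286
≥4: (16 − 16.2)²/16.2 = 0.04/16.2 = 0.0025
Sum = 0.399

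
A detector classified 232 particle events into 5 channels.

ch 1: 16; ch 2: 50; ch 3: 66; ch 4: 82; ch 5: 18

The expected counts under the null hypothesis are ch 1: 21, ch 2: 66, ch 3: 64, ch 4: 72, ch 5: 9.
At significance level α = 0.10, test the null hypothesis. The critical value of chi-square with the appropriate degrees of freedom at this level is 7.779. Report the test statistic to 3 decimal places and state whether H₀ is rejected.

cat         O        E   (O−E)²/E
ch 1       16       21     1.1905
ch 2       50       66     3.8788
ch 3       66       64     0.0625
ch 4       82       72     1.3889
ch 5       18        9     9.0000
Sum = 15.521
df = 4. Since 15.521 > 7.779, we reject H₀.

15.521; reject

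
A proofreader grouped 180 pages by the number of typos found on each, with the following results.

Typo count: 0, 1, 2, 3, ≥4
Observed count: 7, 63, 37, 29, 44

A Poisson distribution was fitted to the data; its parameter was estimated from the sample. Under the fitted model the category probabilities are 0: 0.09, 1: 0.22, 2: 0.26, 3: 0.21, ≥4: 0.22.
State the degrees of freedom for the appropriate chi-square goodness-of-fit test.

3

There are k = 5 categories and 1 parameter estimated from the data, so df = 5 − 1 − 1 = 3.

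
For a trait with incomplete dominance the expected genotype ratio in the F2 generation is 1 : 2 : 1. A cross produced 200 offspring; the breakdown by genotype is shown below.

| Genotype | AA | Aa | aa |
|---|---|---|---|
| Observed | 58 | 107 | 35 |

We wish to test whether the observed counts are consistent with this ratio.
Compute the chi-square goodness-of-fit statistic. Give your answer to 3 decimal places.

Ratio total = 4. Expected counts: 200×1/4 = 50, 200×2/4 = 100, 200×1/4 = 50.
cat         O        E   (O−E)²/E
AA         58       50     1.2800
Aa        107      100     0.4900
aa         35       50     4.5000
Sum = 6.270

6.270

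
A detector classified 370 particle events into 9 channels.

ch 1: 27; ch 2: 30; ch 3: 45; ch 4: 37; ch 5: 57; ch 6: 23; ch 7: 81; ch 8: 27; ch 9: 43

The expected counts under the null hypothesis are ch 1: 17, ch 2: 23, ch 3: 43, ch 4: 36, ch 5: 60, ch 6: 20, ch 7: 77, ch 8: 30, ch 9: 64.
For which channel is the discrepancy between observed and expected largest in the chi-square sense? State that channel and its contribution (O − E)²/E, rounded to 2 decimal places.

cat         O        E   (O−E)²/E
ch 1       27       17      5.882
ch 2       30       23      2.130
ch 3       45       43      0.093
ch 4       37       36      0.028
ch 5       57       60      0.150
ch 6       23       20      0.450
ch 7       81       77      0.208
ch 8       27       30      0.300
ch 9       43       64      6.891
The largest term is for ch 9: 6.89.

ch 9, 6.89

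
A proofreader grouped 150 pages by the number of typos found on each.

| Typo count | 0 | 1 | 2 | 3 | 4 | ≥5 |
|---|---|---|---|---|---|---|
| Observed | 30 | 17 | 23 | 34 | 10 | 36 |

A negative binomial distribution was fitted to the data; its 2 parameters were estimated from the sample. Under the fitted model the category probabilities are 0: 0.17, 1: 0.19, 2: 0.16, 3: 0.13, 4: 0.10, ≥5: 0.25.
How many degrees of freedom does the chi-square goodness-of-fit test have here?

There are k = 6 categories and 2 parameters estimated from the data, so df = 6 − 1 − 2 = 3.

3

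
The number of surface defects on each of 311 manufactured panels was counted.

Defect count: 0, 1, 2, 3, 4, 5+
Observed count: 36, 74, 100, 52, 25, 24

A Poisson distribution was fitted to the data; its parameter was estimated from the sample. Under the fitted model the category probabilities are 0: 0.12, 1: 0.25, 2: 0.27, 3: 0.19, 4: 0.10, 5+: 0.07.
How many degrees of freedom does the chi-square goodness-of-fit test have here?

4

There are k = 6 categories and 1 parameter estimated from the data, so df = 6 − 1 − 1 = 4.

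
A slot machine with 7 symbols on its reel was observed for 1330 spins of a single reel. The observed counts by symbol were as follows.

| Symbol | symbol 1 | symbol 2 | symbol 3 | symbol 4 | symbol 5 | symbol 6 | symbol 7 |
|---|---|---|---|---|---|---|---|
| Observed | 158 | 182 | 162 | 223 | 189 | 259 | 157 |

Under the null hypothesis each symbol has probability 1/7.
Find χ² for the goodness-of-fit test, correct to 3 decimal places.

Under H₀ each category has probability 1/7, so each expected count is 1330/7 = 190.
symbol 1: (158 − 190)²/190 = 1024/190 = 5.3895
symbol 2: (182 − 190)²/190 = 64/190 = 0.3368
symbol 3: (162 − 190)²/190 = 784/190 = 4.1263
symbol 4: (223 − 190)²/190 = 1089/190 = 5.7316
symbol 5: (189 − 190)²/190 = 1/190 = 0.0053
symbol 6: (259 − 190)²/190 = 4761/190 = 25.0579
symbol 7: (157 − 190)²/190 = 1089/190 = 5.7316
Sum = 46.379

46.379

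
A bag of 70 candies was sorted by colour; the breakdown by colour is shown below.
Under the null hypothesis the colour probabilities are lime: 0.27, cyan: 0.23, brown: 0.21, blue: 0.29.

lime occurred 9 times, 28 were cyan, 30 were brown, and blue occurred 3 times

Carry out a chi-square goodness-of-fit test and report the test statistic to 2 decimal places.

Expected counts E_i = n·p_i: 70×0.27 = 18.9, 70×0.23 = 16.1, 70×0.21 = 14.7, 70×0.29 = 20.3.
cat         O        E   (O−E)²/E
lime        9     18.9      5.186
cyan       28     16.1      8.796
brown      30     14.7     15.924
blue        3     20.3     14.743
Sum = 44.65

44.65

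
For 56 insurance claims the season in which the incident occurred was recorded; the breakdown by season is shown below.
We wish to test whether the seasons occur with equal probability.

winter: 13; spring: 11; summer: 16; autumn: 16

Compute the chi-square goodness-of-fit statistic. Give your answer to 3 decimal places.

1.286

Expected count for each of the 4 categories: 56/4 = 14.
χ² = (13−14)²/14 + (11−14)²/14 + (16−14)²/14 + (16−14)²/14
   = 0.0714 + 0.6429 + 0.2857 + 0.2857
Sum = 1.286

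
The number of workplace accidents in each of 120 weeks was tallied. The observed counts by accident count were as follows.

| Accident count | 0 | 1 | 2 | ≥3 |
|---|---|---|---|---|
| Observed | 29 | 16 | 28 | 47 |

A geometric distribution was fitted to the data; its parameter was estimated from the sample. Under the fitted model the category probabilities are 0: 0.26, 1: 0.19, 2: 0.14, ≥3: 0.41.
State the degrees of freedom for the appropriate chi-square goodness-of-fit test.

2

There are k = 4 categories and 1 parameter estimated from the data, so df = 4 − 1 − 1 = 2.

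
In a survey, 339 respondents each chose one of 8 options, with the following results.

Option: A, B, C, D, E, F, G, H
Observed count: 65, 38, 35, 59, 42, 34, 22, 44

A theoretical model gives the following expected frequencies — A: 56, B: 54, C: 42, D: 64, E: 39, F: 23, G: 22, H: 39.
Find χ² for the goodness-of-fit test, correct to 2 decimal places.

A: (65 − 56)²/56 = 81/56 = 1.446
B: (38 − 54)²/54 = 256/54 = 4.741
C: (35 − 42)²/42 = 49/42 = 1.167
D: (59 − 64)²/64 = 25/64 = 0.391
E: (42 − 39)²/39 = 9/39 = 0.231
F: (34 − 23)²/23 = 121/23 = 5.261
G: (22 − 22)²/22 = 0/22 = 0.000
H: (44 − 39)²/39 = 25/39 = 0.641
Sum = 13.88

13.88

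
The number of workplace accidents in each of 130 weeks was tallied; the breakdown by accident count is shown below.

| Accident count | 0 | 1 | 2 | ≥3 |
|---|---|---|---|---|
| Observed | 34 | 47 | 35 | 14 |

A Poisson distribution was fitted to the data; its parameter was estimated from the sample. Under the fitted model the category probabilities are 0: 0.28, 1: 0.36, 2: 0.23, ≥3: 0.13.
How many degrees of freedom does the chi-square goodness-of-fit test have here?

There are k = 4 categories and 1 parameter estimated from the data, so df = 4 − 1 − 1 = 2.

2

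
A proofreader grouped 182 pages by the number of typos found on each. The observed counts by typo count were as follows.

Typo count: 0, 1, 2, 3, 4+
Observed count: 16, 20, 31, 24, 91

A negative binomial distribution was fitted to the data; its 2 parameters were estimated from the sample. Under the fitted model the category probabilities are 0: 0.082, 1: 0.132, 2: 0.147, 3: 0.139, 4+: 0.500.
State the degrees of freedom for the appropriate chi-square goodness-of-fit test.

There are k = 5 categories and 2 parameters estimated from the data, so df = 5 − 1 − 2 = 2.

2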